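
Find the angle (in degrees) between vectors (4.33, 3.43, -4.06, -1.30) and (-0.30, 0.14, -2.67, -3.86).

With u = (4.33, 3.43, -4.06, -1.30), v = (-0.30, 0.14, -2.67, -3.86):
u·v = 4.33·(-0.3) + 3.43·0.14 + (-4.06)·(-2.67) + (-1.3)·(-3.86) = (-1.299) + 0.4802 + 10.8402 + 5.018 = 15.0394.
|u| = √(4.33² + 3.43² + (-4.06)² + (-1.3)²) = √(18.7489 + 11.7649 + 16.4836 + 1.69) = √48.6874, |v| = √((-0.3)² + 0.14² + (-2.67)² + (-3.86)²) = √(0.09 + 0.0196 + 7.1289 + 14.8996) = √22.1381.
cos θ = (u·v)/(|u||v|) = 15.0394/(√48.6874·√22.1381) ≈ 0.458091
θ = arccos(0.458091) ≈ 62.74°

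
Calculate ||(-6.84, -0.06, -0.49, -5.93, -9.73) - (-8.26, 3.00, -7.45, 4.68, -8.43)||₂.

√(Σ(x_i - y_i)²) = √((-6.84 - (-8.26))² + (-0.06 - 3)² + (-0.49 - (-7.45))² + (-5.93 - 4.68)² + (-9.73 - (-8.43))²)
= √(1.42² + (-3.06)² + 6.96² + (-10.61)² + (-1.3)²) = √(2.0164 + 9.3636 + 48.4416 + 112.5721 + 1.69) = √174.0837 ≈ 13.1941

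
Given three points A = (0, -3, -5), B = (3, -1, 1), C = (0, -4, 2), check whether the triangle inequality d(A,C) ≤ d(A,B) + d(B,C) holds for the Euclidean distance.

d(A,B) = √(3² + 2² + 6²) = √49 = 7, d(B,C) = √(3² + 3² + 1²) = √19 ≈ 4.3589, d(A,C) = √(0² + 1² + 7²) = √50 ≈ 7.0711.
d(A,C) ≈ 7.0711 ≤ 7 + 4.3589 = 11.3589. Triangle inequality is satisfied.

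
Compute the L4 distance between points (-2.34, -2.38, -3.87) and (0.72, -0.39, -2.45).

(Σ|x_i - y_i|^4)^(1/4) = (|-2.34 - 0.72|^4 + |-2.38 - (-0.39)|^4 + |-3.87 - (-2.45)|^4)^(1/4)
= (3.06^4 + 1.99^4 + 1.42^4)^(1/4) ≈ (87.677 + 15.6824 + 4.0659)^(1/4) = (107.4253)^(1/4) ≈ 3.2194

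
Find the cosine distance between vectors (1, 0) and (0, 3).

With u = (1, 0), v = (0, 3):
u·v = 1·0 + 0·3 = 0 + 0 = 0.
|u| = √(1² + 0²) = √1, |v| = √(0² + 3²) = √9, so |u||v| = √(1·9) = √9 = 3.
cos θ = (u·v)/(|u||v|) = 0/3 = 0
Cosine distance = 1 - cos θ = 1 - 0 = 1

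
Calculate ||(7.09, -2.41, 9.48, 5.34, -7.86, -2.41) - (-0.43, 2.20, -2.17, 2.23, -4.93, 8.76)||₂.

√(Σ(x_i - y_i)²) = √((7.09 - (-0.43))² + (-2.41 - 2.2)² + (9.48 - (-2.17))² + (5.34 - 2.23)² + (-7.86 - (-4.93))² + (-2.41 - 8.76)²)
= √(7.52² + (-4.61)² + 11.65² + 3.11² + (-2.93)² + (-11.17)²) = √(56.5504 + 21.2521 + 135.7225 + 9.6721 + 8.5849 + 124.7689) = √356.5509 ≈ 18.8826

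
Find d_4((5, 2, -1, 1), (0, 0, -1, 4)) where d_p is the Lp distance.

(Σ|x_i - y_i|^4)^(1/4) = (|5 - 0|^4 + |2 - 0|^4 + |-1 - (-1)|^4 + |1 - 4|^4)^(1/4)
= (5^4 + 2^4 + 0^4 + 3^4)^(1/4) = (625 + 16 + 0 + 81)^(1/4) = (722)^(1/4) ≈ 5.1836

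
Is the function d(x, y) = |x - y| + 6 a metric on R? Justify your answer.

No. d fails identity of indiscernibles (specifically d(x,x) = 0): d(5, 5) = |5 - 5| + 6 = 0 + 6 = 6 ≠ 0.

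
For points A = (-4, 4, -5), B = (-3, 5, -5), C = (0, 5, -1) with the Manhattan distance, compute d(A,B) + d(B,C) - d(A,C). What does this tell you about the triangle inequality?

d(A,B) = 1 + 1 + 0 = 2, d(B,C) = 3 + 0 + 4 = 7, d(A,C) = 4 + 1 + 4 = 9.
d(A,B) + d(B,C) - d(A,C) = 2 + 7 - 9 = 9 - 9 = 0. This is ≥ 0, so the triangle inequality holds for these points.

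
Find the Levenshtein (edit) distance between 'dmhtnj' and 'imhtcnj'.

Let D[i][j] be the edit distance between the first i characters of 'dmhtnj' and the first j characters of 'imhtcnj', with D[i][0] = i, D[0][j] = j, and D[i][j] = D[i-1][j-1] if the characters match, else 1 + min(D[i-1][j], D[i][j-1], D[i-1][j-1]). Filling the table (rows: prefixes of 'dmhtnj', columns: prefixes of 'imhtcnj'):
     ε  i  m  h  t  c  n  j
  ε  0  1  2  3  4  5  6  7
  d  1  1  2  3  4  5  6  7
  m  2  2  1  2  3  4  5  6
  h  3  3  2  1  2  3  4  5
  t  4  4  3  2  1  2  3  4
  n  5  5  4  3  2  2  2  3
  j  6  6  5  4  3  3  3  2
The bottom-right entry gives D[6][7] = 2, so no sequence of fewer than 2 edits works. Backtracking through the table gives one optimal edit sequence (2 edits):
  dmhtnj → imhtnj (sub d→i @1)
  imhtnj → imhtcnj (ins c @5)
Edit distance = 2.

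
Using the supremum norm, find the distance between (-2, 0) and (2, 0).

max(|x_i - y_i|) = max(|-2 - 2|, |0 - 0|) = max(4, 0) = 4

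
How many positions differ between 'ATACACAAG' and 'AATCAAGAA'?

Differing positions: 2, 3, 6, 7, 9. Hamming distance = 5.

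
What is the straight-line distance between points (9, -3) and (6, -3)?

√(Σ(x_i - y_i)²) = √((9 - 6)² + (-3 - (-3))²)
= √(3² + 0²) = √(9 + 0) = √9 = 3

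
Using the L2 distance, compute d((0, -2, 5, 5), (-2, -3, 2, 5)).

(Σ|x_i - y_i|^2)^(1/2) = (|0 - (-2)|^2 + |-2 - (-3)|^2 + |5 - 2|^2 + |5 - 5|^2)^(1/2)
= (2^2 + 1^2 + 3^2 + 0^2)^(1/2) = (4 + 1 + 9 + 0)^(1/2) = (14)^(1/2) ≈ 3.7417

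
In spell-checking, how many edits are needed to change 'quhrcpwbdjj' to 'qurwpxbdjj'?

Let D[i][j] be the edit distance between the first i characters of 'quhrcpwbdjj' and the first j characters of 'qurwpxbdjj', with D[i][0] = i, D[0][j] = j, and D[i][j] = D[i-1][j-1] if the characters match, else 1 + min(D[i-1][j], D[i][j-1], D[i-1][j-1]). Filling the table (rows: prefixes of 'quhrcpwbdjj', columns: prefixes of 'qurwpxbdjj'):
     ε  q  u  r  w  p  x  b  d  j  j
  ε  0  1  2  3  4  5  6  7  8  9 10
  q  1  0  1  2  3  4  5  6  7  8  9
  u  2  1  0  1  2  3  4  5  6  7  8
  h  3  2  1  1  2  3  4  5  6  7  8
  r  4  3  2  1  2  3  4  5  6  7  8
  c  5  4  3  2  2  3  4  5  6  7  8
  p  6  5  4  3  3  2  3  4  5  6  7
  w  7  6  5  4  3  3  3  4  5  6  7
  b  8  7  6  5  4  4  4  3  4  5  6
  d  9  8  7  6  5  5  5  4  3  4  5
  j 10  9  8  7  6  6  6  5  4  3  4
  j 11 10  9  8  7  7  7  6  5  4  3
The bottom-right entry gives D[11][10] = 3, so no sequence of fewer than 3 edits works. Backtracking through the table gives one optimal edit sequence (3 edits):
  quhrcpwbdjj → qurcpwbdjj (del h @3)
  qurcpwbdjj → qurwpwbdjj (sub c→w @4)
  qurwpwbdjj → qurwpxbdjj (sub w→x @6)
Edit distance = 3.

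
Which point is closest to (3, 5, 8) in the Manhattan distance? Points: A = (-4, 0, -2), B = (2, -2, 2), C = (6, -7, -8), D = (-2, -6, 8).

Distances: d(A) = 22, d(B) = 14, d(C) = 31, d(D) = 16. Nearest: B = (2, -2, 2) with distance 14.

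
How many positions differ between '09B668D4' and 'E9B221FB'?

Differing positions: 1, 4, 5, 6, 7, 8. Hamming distance = 6.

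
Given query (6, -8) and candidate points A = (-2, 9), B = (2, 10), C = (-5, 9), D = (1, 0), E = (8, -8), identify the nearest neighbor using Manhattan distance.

Distances: d(A) = 25, d(B) = 22, d(C) = 28, d(D) = 13, d(E) = 2. Nearest: E = (8, -8) with distance 2.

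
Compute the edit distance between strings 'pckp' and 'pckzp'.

Let D[i][j] be the edit distance between the first i characters of 'pckp' and the first j characters of 'pckzp', with D[i][0] = i, D[0][j] = j, and D[i][j] = D[i-1][j-1] if the characters match, else 1 + min(D[i-1][j], D[i][j-1], D[i-1][j-1]). Filling the table (rows: prefixes of 'pckp', columns: prefixes of 'pckzp'):
     ε  p  c  k  z  p
  ε  0  1  2  3  4  5
  p  1  0  1  2  3  4
  c  2  1  0  1  2  3
  k  3  2  1  0  1  2
  p  4  3  2  1  1  1
The bottom-right entry gives D[4][5] = 1, so no sequence of fewer than 1 edit works. Backtracking through the table gives one optimal edit sequence (1 edit):
  pckp → pckzp (ins z @4)
Edit distance = 1.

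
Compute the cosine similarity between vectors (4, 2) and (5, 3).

With u = (4, 2), v = (5, 3):
u·v = 4·5 + 2·3 = 20 + 6 = 26.
|u| = √(4² + 2²) = √20, |v| = √(5² + 3²) = √34, so |u||v| = √(20·34) = √680.
cos θ = (u·v)/(|u||v|) = 26/√680 ≈ 0.9971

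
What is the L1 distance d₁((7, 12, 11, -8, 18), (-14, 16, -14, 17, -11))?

Σ|x_i - y_i| = |7 - (-14)| + |12 - 16| + |11 - (-14)| + |-8 - 17| + |18 - (-11)| = 21 + 4 + 25 + 25 + 29 = 104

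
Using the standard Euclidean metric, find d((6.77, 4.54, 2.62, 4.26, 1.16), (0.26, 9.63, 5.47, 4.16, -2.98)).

√(Σ(x_i - y_i)²) = √((6.77 - 0.26)² + (4.54 - 9.63)² + (2.62 - 5.47)² + (4.26 - 4.16)² + (1.16 - (-2.98))²)
= √(6.51² + (-5.09)² + (-2.85)² + 0.1² + 4.14²) = √(42.3801 + 25.9081 + 8.1225 + 0.01 + 17.1396) = √93.5603 ≈ 9.6727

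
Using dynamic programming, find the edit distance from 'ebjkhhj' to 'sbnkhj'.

Let D[i][j] be the edit distance between the first i characters of 'ebjkhhj' and the first j characters of 'sbnkhj', with D[i][0] = i, D[0][j] = j, and D[i][j] = D[i-1][j-1] if the characters match, else 1 + min(D[i-1][j], D[i][j-1], D[i-1][j-1]). Filling the table (rows: prefixes of 'ebjkhhj', columns: prefixes of 'sbnkhj'):
     ε  s  b  n  k  h  j
  ε  0  1  2  3  4  5  6
  e  1  1  2  3  4  5  6
  b  2  2  1  2  3  4  5
  j  3  3  2  2  3  4  4
  k  4  4  3  3  2  3  4
  h  5  5  4  4  3  2  3
  h  6  6  5  5  4  3  3
  j  7  7  6  6  5  4  3
The bottom-right entry gives D[7][6] = 3, so no sequence of fewer than 3 edits works. Backtracking through the table gives one optimal edit sequence (3 edits):
  ebjkhhj → sbjkhhj (sub e→s @1)
  sbjkhhj → sbnkhhj (sub j→n @3)
  sbnkhhj → sbnkhj (del h @5)
Edit distance = 3.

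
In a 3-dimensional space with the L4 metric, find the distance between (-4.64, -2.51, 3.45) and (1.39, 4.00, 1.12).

(Σ|x_i - y_i|^4)^(1/4) = (|-4.64 - 1.39|^4 + |-2.51 - 4|^4 + |3.45 - 1.12|^4)^(1/4)
= (6.03^4 + 6.51^4 + 2.33^4)^(1/4) ≈ (1322.115 + 1796.0729 + 29.473)^(1/4) = (3147.6609)^(1/4) ≈ 7.4903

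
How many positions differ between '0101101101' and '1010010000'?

Differing positions: 1, 2, 3, 4, 5, 6, 7, 8, 10. Hamming distance = 9.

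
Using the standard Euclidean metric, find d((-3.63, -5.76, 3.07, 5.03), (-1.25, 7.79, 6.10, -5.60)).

√(Σ(x_i - y_i)²) = √((-3.63 - (-1.25))² + (-5.76 - 7.79)² + (3.07 - 6.1)² + (5.03 - (-5.6))²)
= √((-2.38)² + (-13.55)² + (-3.03)² + 10.63²) = √(5.6644 + 183.6025 + 9.1809 + 112.9969) = √311.4447 ≈ 17.6478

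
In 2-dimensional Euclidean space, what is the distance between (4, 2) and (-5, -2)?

√(Σ(x_i - y_i)²) = √((4 - (-5))² + (2 - (-2))²)
= √(9² + 4²) = √(81 + 16) = √97 ≈ 9.8489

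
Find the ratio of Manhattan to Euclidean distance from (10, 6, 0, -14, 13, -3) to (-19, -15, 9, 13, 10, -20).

L1 = |10 - (-19)| + |6 - (-15)| + |0 - 9| + |-14 - 13| + |13 - 10| + |-3 - (-20)| = 29 + 21 + 9 + 27 + 3 + 17 = 106
L2 = √(29² + 21² + 9² + 27² + 3² + 17²) = √2390 ≈ 48.8876
L1 ≥ L2 always (equality iff movement is along one axis); L1 > L2 here.
Ratio L1/L2 = 106/√2390 ≈ 2.1682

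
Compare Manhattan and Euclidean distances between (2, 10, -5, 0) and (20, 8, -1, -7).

L1 = |2 - 20| + |10 - 8| + |-5 - (-1)| + |0 - (-7)| = 18 + 2 + 4 + 7 = 31
L2 = √(18² + 2² + 4² + 7²) = √393 ≈ 19.8242
L1 ≥ L2 always (equality iff movement is along one axis); L1 > L2 here.
Ratio L1/L2 = 31/√393 ≈ 1.5637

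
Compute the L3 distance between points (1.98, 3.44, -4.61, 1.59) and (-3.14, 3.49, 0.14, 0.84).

(Σ|x_i - y_i|^3)^(1/3) = (|1.98 - (-3.14)|^3 + |3.44 - 3.49|^3 + |-4.61 - 0.14|^3 + |1.59 - 0.84|^3)^(1/3)
= (5.12^3 + 0.05^3 + 4.75^3 + 0.75^3)^(1/3) ≈ (134.2177 + 0.0001 + 107.1719 + 0.4219)^(1/3) = (241.8116)^(1/3) ≈ 6.2301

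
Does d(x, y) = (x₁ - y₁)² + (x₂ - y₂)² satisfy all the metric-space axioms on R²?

No. The squared Euclidean distance fails the triangle inequality. Counterexample: x = (0, 0), y = (5, 2), z = (10, 4). d(x,z) = 10² + 4² = 116, but d(x,y) + d(y,z) = (5² + 2²) + (5² + 2²) = 29 + 29 = 58. Since 116 > 58, the triangle inequality is violated. (Note: √d, the ordinary Euclidean distance, IS a metric.)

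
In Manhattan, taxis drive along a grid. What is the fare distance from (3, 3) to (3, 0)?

Σ|x_i - y_i| = |3 - 3| + |3 - 0| = 0 + 3 = 3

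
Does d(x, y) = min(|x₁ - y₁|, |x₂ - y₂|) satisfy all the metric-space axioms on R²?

No. d fails identity of indiscernibles: take x = (4, 0) and y = (4, 1). Then d(x,y) = min(|4 - 4|, |0 - 1|) = min(0, 1) = 0, yet x ≠ y.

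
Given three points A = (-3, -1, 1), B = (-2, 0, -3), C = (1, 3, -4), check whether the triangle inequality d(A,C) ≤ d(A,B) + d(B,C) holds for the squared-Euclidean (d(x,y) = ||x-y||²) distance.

d(A,B) = 1² + 1² + 4² = 18, d(B,C) = 3² + 3² + 1² = 19, d(A,C) = 4² + 4² + 5² = 57.
d(A,C) = 57 > 18 + 19 = 37. Triangle inequality is VIOLATED. (Squared-Euclidean is not a metric — this is a counterexample.)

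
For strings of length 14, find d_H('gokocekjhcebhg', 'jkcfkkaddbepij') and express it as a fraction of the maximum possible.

Differing positions: 1, 2, 3, 4, 5, 6, 7, 8, 9, 10, 12, 13, 14. Hamming distance = 13. The maximum possible Hamming distance for length-14 strings is 14, so d_H/14 = 13/14 ≈ 0.9286.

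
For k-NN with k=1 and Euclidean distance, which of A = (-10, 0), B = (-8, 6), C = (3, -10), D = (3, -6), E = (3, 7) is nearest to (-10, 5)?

Distances: d(A) = 5, d(B) ≈ 2.2361, d(C) ≈ 19.8494, d(D) ≈ 17.0294, d(E) ≈ 13.1529. Nearest: B = (-8, 6) with distance 2.2361.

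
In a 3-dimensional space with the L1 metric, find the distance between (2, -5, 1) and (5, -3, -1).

Σ|x_i - y_i| = |2 - 5| + |-5 - (-3)| + |1 - (-1)| = 3 + 2 + 2 = 7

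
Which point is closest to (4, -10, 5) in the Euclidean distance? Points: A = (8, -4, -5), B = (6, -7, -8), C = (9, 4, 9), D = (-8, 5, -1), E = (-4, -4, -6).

Distances: d(A) ≈ 12.3288, d(B) ≈ 13.4907, d(C) ≈ 15.3948, d(D) ≈ 20.1246, d(E) ≈ 14.8661. Nearest: A = (8, -4, -5) with distance 12.3288.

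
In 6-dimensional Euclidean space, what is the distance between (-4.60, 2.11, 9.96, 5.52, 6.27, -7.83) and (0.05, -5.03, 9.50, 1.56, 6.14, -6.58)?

√(Σ(x_i - y_i)²) = √((-4.6 - 0.05)² + (2.11 - (-5.03))² + (9.96 - 9.5)² + (5.52 - 1.56)² + (6.27 - 6.14)² + (-7.83 - (-6.58))²)
= √((-4.65)² + 7.14² + 0.46² + 3.96² + 0.13² + (-1.25)²) = √(21.6225 + 50.9796 + 0.2116 + 15.6816 + 0.0169 + 1.5625) = √90.0747 ≈ 9.4908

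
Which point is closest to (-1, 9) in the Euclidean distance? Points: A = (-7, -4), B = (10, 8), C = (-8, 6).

Distances: d(A) ≈ 14.3178, d(B) ≈ 11.0454, d(C) ≈ 7.6158. Nearest: C = (-8, 6) with distance 7.6158.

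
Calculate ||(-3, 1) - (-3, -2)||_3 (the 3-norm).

(Σ|x_i - y_i|^3)^(1/3) = (|-3 - (-3)|^3 + |1 - (-2)|^3)^(1/3)
= (0^3 + 3^3)^(1/3) = (0 + 27)^(1/3) = (27)^(1/3) = 3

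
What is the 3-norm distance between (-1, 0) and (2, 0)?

(Σ|x_i - y_i|^3)^(1/3) = (|-1 - 2|^3 + |0 - 0|^3)^(1/3)
= (3^3 + 0^3)^(1/3) = (27 + 0)^(1/3) = (27)^(1/3) = 3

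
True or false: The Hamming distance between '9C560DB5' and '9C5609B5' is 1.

Differing positions: 6. Hamming distance = 1, so the claim is true.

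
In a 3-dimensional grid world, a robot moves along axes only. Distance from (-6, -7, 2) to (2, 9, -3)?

Σ|x_i - y_i| = |-6 - 2| + |-7 - 9| + |2 - (-3)| = 8 + 16 + 5 = 29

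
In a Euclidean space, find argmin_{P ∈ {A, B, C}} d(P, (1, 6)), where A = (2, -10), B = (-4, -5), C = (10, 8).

Distances: d(A) ≈ 16.0312, d(B) ≈ 12.083, d(C) ≈ 9.2195. Nearest: C = (10, 8) with distance 9.2195.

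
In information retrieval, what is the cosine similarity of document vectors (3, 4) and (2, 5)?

With u = (3, 4), v = (2, 5):
u·v = 3·2 + 4·5 = 6 + 20 = 26.
|u| = √(3² + 4²) = √25, |v| = √(2² + 5²) = √29, so |u||v| = √(25·29) = √725.
cos θ = (u·v)/(|u||v|) = 26/√725 ≈ 0.9656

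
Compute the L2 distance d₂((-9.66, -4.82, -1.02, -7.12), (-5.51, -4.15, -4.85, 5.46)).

√(Σ(x_i - y_i)²) = √((-9.66 - (-5.51))² + (-4.82 - (-4.15))² + (-1.02 - (-4.85))² + (-7.12 - 5.46)²)
= √((-4.15)² + (-0.67)² + 3.83² + (-12.58)²) = √(17.2225 + 0.4489 + 14.6689 + 158.2564) = √190.5967 ≈ 13.8057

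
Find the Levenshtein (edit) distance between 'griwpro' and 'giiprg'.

Let D[i][j] be the edit distance between the first i characters of 'griwpro' and the first j characters of 'giiprg', with D[i][0] = i, D[0][j] = j, and D[i][j] = D[i-1][j-1] if the characters match, else 1 + min(D[i-1][j], D[i][j-1], D[i-1][j-1]). Filling the table (rows: prefixes of 'griwpro', columns: prefixes of 'giiprg'):
     ε  g  i  i  p  r  g
  ε  0  1  2  3  4  5  6
  g  1  0  1  2  3  4  5
  r  2  1  1  2  3  3  4
  i  3  2  1  1  2  3  4
  w  4  3  2  2  2  3  4
  p  5  4  3  3  2  3  4
  r  6  5  4  4  3  2  3
  o  7  6  5  5  4  3  3
The bottom-right entry gives D[7][6] = 3, so no sequence of fewer than 3 edits works. Backtracking through the table gives one optimal edit sequence (3 edits):
  griwpro → giwpro (del r @2)
  giwpro → giipro (sub w→i @3)
  giipro → giiprg (sub o→g @6)
Edit distance = 3.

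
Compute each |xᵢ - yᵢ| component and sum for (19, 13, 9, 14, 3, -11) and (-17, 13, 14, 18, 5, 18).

Σ|x_i - y_i| = |19 - (-17)| + |13 - 13| + |9 - 14| + |14 - 18| + |3 - 5| + |-11 - 18| = 36 + 0 + 5 + 4 + 2 + 29 = 76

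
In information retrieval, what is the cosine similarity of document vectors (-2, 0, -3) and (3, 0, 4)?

With u = (-2, 0, -3), v = (3, 0, 4):
u·v = (-2)·3 + 0·0 + (-3)·4 = (-6) + 0 + (-12) = -18.
|u| = √((-2)² + 0² + (-3)²) = √13, |v| = √(3² + 0² + 4²) = √25, so |u||v| = √(13·25) = √325.
cos θ = (u·v)/(|u||v|) = -18/√325 ≈ -0.9985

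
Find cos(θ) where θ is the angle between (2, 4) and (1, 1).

With u = (2, 4), v = (1, 1):
u·v = 2·1 + 4·1 = 2 + 4 = 6.
|u| = √(2² + 4²) = √20, |v| = √(1² + 1²) = √2, so |u||v| = √(20·2) = √40.
cos θ = (u·v)/(|u||v|) = 6/√40 ≈ 0.9487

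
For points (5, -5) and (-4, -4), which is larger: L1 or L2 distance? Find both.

L1 = |5 - (-4)| + |-5 - (-4)| = 9 + 1 = 10
L2 = √(9² + 1²) = √82 ≈ 9.0554
L1 ≥ L2 always (equality iff movement is along one axis); L1 > L2 here.
Ratio L1/L2 = 10/√82 ≈ 1.1043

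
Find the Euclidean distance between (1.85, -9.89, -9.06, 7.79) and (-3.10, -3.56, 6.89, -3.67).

√(Σ(x_i - y_i)²) = √((1.85 - (-3.1))² + (-9.89 - (-3.56))² + (-9.06 - 6.89)² + (7.79 - (-3.67))²)
= √(4.95² + (-6.33)² + (-15.95)² + 11.46²) = √(24.5025 + 40.0689 + 254.4025 + 131.3316) = √450.3055 ≈ 21.2204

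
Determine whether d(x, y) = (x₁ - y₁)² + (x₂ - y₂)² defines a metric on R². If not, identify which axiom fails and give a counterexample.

No. The squared Euclidean distance fails the triangle inequality. Counterexample: x = (0, 0), y = (2, 4), z = (4, 8). d(x,z) = 4² + 8² = 80, but d(x,y) + d(y,z) = (2² + 4²) + (2² + 4²) = 20 + 20 = 40. Since 80 > 40, the triangle inequality is violated. (Note: √d, the ordinary Euclidean distance, IS a metric.)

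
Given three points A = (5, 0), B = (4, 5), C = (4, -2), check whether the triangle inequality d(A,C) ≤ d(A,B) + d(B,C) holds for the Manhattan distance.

d(A,B) = 1 + 5 = 6, d(B,C) = 0 + 7 = 7, d(A,C) = 1 + 2 = 3.
d(A,C) = 3 ≤ 6 + 7 = 13. Triangle inequality is satisfied.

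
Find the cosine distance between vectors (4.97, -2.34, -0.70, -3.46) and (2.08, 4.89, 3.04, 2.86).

With u = (4.97, -2.34, -0.70, -3.46), v = (2.08, 4.89, 3.04, 2.86):
u·v = 4.97·2.08 + (-2.34)·4.89 + (-0.7)·3.04 + (-3.46)·2.86 = 10.3376 + (-11.4426) + (-2.128) + (-9.8956) = -13.1286.
|u| = √(4.97² + (-2.34)² + (-0.7)² + (-3.46)²) = √(24.7009 + 5.4756 + 0.49 + 11.9716) = √42.6381, |v| = √(2.08² + 4.89² + 3.04² + 2.86²) = √(4.3264 + 23.9121 + 9.2416 + 8.1796) = √45.6597.
cos θ = (u·v)/(|u||v|) = -13.1286/(√42.6381·√45.6597) ≈ -0.2975
Cosine distance = 1 - cos θ ≈ 1 - (-0.2975) = 1.2975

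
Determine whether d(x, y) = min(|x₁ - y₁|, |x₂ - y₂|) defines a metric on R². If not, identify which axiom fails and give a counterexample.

No. d fails identity of indiscernibles: take x = (-4, 0) and y = (-4, 7). Then d(x,y) = min(|-4 - (-4)|, |0 - 7|) = min(0, 7) = 0, yet x ≠ y.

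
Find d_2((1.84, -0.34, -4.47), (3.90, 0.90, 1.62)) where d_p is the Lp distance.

(Σ|x_i - y_i|^2)^(1/2) = (|1.84 - 3.9|^2 + |-0.34 - 0.9|^2 + |-4.47 - 1.62|^2)^(1/2)
= (2.06^2 + 1.24^2 + 6.09^2)^(1/2) = (4.2436 + 1.5376 + 37.0881)^(1/2) = (42.8693)^(1/2) ≈ 6.5475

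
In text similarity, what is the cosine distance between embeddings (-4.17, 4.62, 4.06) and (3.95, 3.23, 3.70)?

With u = (-4.17, 4.62, 4.06), v = (3.95, 3.23, 3.70):
u·v = (-4.17)·3.95 + 4.62·3.23 + 4.06·3.7 = (-16.4715) + 14.9226 + 15.022 = 13.4731.
|u| = √((-4.17)² + 4.62² + 4.06²) = √(17.3889 + 21.3444 + 16.4836) = √55.2169, |v| = √(3.95² + 3.23² + 3.7²) = √(15.6025 + 10.4329 + 13.69) = √39.7254.
cos θ = (u·v)/(|u||v|) = 13.4731/(√55.2169·√39.7254) ≈ 0.2877
Cosine distance = 1 - cos θ ≈ 1 - 0.2877 = 0.7123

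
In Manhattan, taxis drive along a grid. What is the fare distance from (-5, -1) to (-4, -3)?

Σ|x_i - y_i| = |-5 - (-4)| + |-1 - (-3)| = 1 + 2 = 3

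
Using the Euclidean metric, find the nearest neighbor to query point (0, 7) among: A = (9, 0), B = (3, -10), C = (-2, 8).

Distances: d(A) ≈ 11.4018, d(B) ≈ 17.2627, d(C) ≈ 2.2361. Nearest: C = (-2, 8) with distance 2.2361.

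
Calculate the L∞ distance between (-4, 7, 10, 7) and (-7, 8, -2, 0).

max(|x_i - y_i|) = max(|-4 - (-7)|, |7 - 8|, |10 - (-2)|, |7 - 0|) = max(3, 1, 12, 7) = 12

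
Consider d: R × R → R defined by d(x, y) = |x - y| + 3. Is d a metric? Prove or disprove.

No. d fails identity of indiscernibles (specifically d(x,x) = 0): d(-3, -3) = |-3 - (-3)| + 3 = 0 + 3 = 3 ≠ 0.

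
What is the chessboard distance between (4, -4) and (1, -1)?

max(|x_i - y_i|) = max(|4 - 1|, |-4 - (-1)|) = max(3, 3) = 3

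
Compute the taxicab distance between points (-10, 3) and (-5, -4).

Σ|x_i - y_i| = |-10 - (-5)| + |3 - (-4)| = 5 + 7 = 12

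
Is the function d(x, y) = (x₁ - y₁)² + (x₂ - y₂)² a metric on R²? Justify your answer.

No. The squared Euclidean distance fails the triangle inequality. Counterexample: x = (0, 0), y = (5, 2), z = (10, 4). d(x,z) = 10² + 4² = 116, but d(x,y) + d(y,z) = (5² + 2²) + (5² + 2²) = 29 + 29 = 58. Since 116 > 58, the triangle inequality is violated. (Note: √d, the ordinary Euclidean distance, IS a metric.)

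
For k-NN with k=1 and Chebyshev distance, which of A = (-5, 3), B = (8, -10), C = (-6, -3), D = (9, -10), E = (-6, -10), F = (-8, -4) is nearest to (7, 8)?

Distances: d(A) = 12, d(B) = 18, d(C) = 13, d(D) = 18, d(E) = 18, d(F) = 15. Nearest: A = (-5, 3) with distance 12.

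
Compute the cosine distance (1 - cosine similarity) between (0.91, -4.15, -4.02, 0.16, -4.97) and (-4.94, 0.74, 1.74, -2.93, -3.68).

With u = (0.91, -4.15, -4.02, 0.16, -4.97), v = (-4.94, 0.74, 1.74, -2.93, -3.68):
u·v = 0.91·(-4.94) + (-4.15)·0.74 + (-4.02)·1.74 + 0.16·(-2.93) + (-4.97)·(-3.68) = (-4.4954) + (-3.071) + (-6.9948) + (-0.4688) + 18.2896 = 3.2596.
|u| = √(0.91² + (-4.15)² + (-4.02)² + 0.16² + (-4.97)²) = √(0.8281 + 17.2225 + 16.1604 + 0.0256 + 24.7009) = √58.9375, |v| = √((-4.94)² + 0.74² + 1.74² + (-2.93)² + (-3.68)²) = √(24.4036 + 0.5476 + 3.0276 + 8.5849 + 13.5424) = √50.1061.
cos θ = (u·v)/(|u||v|) = 3.2596/(√58.9375·√50.1061) ≈ 0.06
Cosine distance = 1 - cos θ ≈ 1 - 0.06 = 0.94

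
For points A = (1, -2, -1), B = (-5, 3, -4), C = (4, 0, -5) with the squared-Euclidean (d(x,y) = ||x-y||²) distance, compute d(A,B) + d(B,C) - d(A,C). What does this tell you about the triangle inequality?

d(A,B) = 6² + 5² + 3² = 70, d(B,C) = 9² + 3² + 1² = 91, d(A,C) = 3² + 2² + 4² = 29.
d(A,B) + d(B,C) - d(A,C) = 70 + 91 - 29 = 161 - 29 = 132. This is ≥ 0, so the triangle inequality holds for these points.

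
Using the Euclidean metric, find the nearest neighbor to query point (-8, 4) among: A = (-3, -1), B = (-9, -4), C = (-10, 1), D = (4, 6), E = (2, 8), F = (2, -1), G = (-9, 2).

Distances: d(A) ≈ 7.0711, d(B) ≈ 8.0623, d(C) ≈ 3.6056, d(D) ≈ 12.1655, d(E) ≈ 10.7703, d(F) ≈ 11.1803, d(G) ≈ 2.2361. Nearest: G = (-9, 2) with distance 2.2361.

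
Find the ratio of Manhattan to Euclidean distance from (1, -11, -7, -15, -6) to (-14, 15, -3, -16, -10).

L1 = |1 - (-14)| + |-11 - 15| + |-7 - (-3)| + |-15 - (-16)| + |-6 - (-10)| = 15 + 26 + 4 + 1 + 4 = 50
L2 = √(15² + 26² + 4² + 1² + 4²) = √934 ≈ 30.5614
L1 ≥ L2 always (equality iff movement is along one axis); L1 > L2 here.
Ratio L1/L2 = 50/√934 ≈ 1.636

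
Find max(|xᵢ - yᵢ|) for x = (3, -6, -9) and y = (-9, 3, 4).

max(|x_i - y_i|) = max(|3 - (-9)|, |-6 - 3|, |-9 - 4|) = max(12, 9, 13) = 13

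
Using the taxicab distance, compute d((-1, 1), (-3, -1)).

Σ|x_i - y_i| = |-1 - (-3)| + |1 - (-1)| = 2 + 2 = 4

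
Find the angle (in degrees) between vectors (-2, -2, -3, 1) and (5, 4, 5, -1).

With u = (-2, -2, -3, 1), v = (5, 4, 5, -1):
u·v = (-2)·5 + (-2)·4 + (-3)·5 + 1·(-1) = (-10) + (-8) + (-15) + (-1) = -34.
|u| = √((-2)² + (-2)² + (-3)² + 1²) = √18, |v| = √(5² + 4² + 5² + (-1)²) = √67, so |u||v| = √(18·67) = √1206.
cos θ = (u·v)/(|u||v|) = -34/√1206 ≈ -0.979051
θ = arccos(-0.979051) ≈ 168.25°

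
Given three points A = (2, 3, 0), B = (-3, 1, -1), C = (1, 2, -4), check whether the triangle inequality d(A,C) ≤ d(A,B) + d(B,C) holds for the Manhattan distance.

d(A,B) = 5 + 2 + 1 = 8, d(B,C) = 4 + 1 + 3 = 8, d(A,C) = 1 + 1 + 4 = 6.
d(A,C) = 6 ≤ 8 + 8 = 16. Triangle inequality is satisfied.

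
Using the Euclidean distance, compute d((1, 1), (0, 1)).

(Σ|x_i - y_i|^2)^(1/2) = (|1 - 0|^2 + |1 - 1|^2)^(1/2)
= (1^2 + 0^2)^(1/2) = (1 + 0)^(1/2) = (1)^(1/2) = 1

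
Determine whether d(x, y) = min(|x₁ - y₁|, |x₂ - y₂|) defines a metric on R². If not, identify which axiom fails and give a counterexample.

No. d fails identity of indiscernibles: take x = (5, 0) and y = (5, 5). Then d(x,y) = min(|5 - 5|, |0 - 5|) = min(0, 5) = 0, yet x ≠ y.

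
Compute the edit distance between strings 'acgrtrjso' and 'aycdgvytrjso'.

Let D[i][j] be the edit distance between the first i characters of 'acgrtrjso' and the first j characters of 'aycdgvytrjso', with D[i][0] = i, D[0][j] = j, and D[i][j] = D[i-1][j-1] if the characters match, else 1 + min(D[i-1][j], D[i][j-1], D[i-1][j-1]). Filling the table (rows: prefixes of 'acgrtrjso', columns: prefixes of 'aycdgvytrjso'):
     ε  a  y  c  d  g  v  y  t  r  j  s  o
  ε  0  1  2  3  4  5  6  7  8  9 10 11 12
  a  1  0  1  2  3  4  5  6  7  8  9 10 11
  c  2  1  1  1  2  3  4  5  6  7  8  9 10
  g  3  2  2  2  2  2  3  4  5  6  7  8  9
  r  4  3  3  3  3  3  3  4  5  5  6  7  8
  t  5  4  4  4  4  4  4  4  4  5  6  7  8
  r  6  5  5  5  5  5  5  5  5  4  5  6  7
  j  7  6  6  6  6  6  6  6  6  5  4  5  6
  s  8  7  7  7  7  7  7  7  7  6  5  4  5
  o  9  8  8  8  8  8  8  8  8  7  6  5  4
The bottom-right entry gives D[9][12] = 4, so no sequence of fewer than 4 edits works. Backtracking through the table gives one optimal edit sequence (4 edits):
  acgrtrjso → aycgrtrjso (ins y @2)
  aycgrtrjso → aycdgrtrjso (ins d @4)
  aycdgrtrjso → aycdgvrtrjso (ins v @6)
  aycdgvrtrjso → aycdgvytrjso (sub r→y @7)
Edit distance = 4.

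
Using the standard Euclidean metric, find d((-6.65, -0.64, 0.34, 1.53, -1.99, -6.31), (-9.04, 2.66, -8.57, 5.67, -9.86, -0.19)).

√(Σ(x_i - y_i)²) = √((-6.65 - (-9.04))² + (-0.64 - 2.66)² + (0.34 - (-8.57))² + (1.53 - 5.67)² + (-1.99 - (-9.86))² + (-6.31 - (-0.19))²)
= √(2.39² + (-3.3)² + 8.91² + (-4.14)² + 7.87² + (-6.12)²) = √(5.7121 + 10.89 + 79.3881 + 17.1396 + 61.9369 + 37.4544) = √212.5211 ≈ 14.5781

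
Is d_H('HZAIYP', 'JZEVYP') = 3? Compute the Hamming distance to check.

Differing positions: 1, 3, 4. Hamming distance = 3, so the claim is true.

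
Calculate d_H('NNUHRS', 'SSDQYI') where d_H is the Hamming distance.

Differing positions: 1, 2, 3, 4, 5, 6. Hamming distance = 6.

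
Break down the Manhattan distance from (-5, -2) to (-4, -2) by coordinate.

Σ|x_i - y_i| = |-5 - (-4)| + |-2 - (-2)| = 1 + 0 = 1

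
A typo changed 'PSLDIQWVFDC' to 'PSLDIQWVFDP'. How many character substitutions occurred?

Differing positions: 11. Hamming distance = 1.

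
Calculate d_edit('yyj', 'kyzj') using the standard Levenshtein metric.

Let D[i][j] be the edit distance between the first i characters of 'yyj' and the first j characters of 'kyzj', with D[i][0] = i, D[0][j] = j, and D[i][j] = D[i-1][j-1] if the characters match, else 1 + min(D[i-1][j], D[i][j-1], D[i-1][j-1]). Filling the table (rows: prefixes of 'yyj', columns: prefixes of 'kyzj'):
     ε  k  y  z  j
  ε  0  1  2  3  4
  y  1  1  1  2  3
  y  2  2  1  2  3
  j  3  3  2  2  2
The bottom-right entry gives D[3][4] = 2, so no sequence of fewer than 2 edits works. Backtracking through the table gives one optimal edit sequence (2 edits):
  yyj → kyyj (ins k @1)
  kyyj → kyzj (sub y→z @3)
Edit distance = 2.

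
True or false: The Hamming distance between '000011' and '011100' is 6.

Differing positions: 2, 3, 4, 5, 6. Hamming distance = 5, so the claim that d_H = 6 is false.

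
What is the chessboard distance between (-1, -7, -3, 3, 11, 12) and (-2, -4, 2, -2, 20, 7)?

max(|x_i - y_i|) = max(|-1 - (-2)|, |-7 - (-4)|, |-3 - 2|, |3 - (-2)|, |11 - 20|, |12 - 7|) = max(1, 3, 5, 5, 9, 5) = 9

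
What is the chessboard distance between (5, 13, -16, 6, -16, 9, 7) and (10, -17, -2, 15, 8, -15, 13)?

max(|x_i - y_i|) = max(|5 - 10|, |13 - (-17)|, |-16 - (-2)|, |6 - 15|, |-16 - 8|, |9 - (-15)|, |7 - 13|) = max(5, 30, 14, 9, 24, 24, 6) = 30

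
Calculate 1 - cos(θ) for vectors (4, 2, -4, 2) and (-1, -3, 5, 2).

With u = (4, 2, -4, 2), v = (-1, -3, 5, 2):
u·v = 4·(-1) + 2·(-3) + (-4)·5 + 2·2 = (-4) + (-6) + (-20) + 4 = -26.
|u| = √(4² + 2² + (-4)² + 2²) = √40, |v| = √((-1)² + (-3)² + 5² + 2²) = √39, so |u||v| = √(40·39) = √1560.
cos θ = (u·v)/(|u||v|) = -26/√1560 ≈ -0.6583
Cosine distance = 1 - cos θ ≈ 1 - (-0.6583) = 1.6583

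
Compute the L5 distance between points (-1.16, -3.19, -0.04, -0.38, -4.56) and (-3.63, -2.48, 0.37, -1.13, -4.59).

(Σ|x_i - y_i|^5)^(1/5) = (|-1.16 - (-3.63)|^5 + |-3.19 - (-2.48)|^5 + |-0.04 - 0.37|^5 + |-0.38 - (-1.13)|^5 + |-4.56 - (-4.59)|^5)^(1/5)
= (2.47^5 + 0.71^5 + 0.41^5 + 0.75^5 + 0.03^5)^(1/5) ≈ (91.9358 + 0.1804 + 0.0116 + 0.2373 + 0)^(1/5) = (92.3651)^(1/5) ≈ 2.4723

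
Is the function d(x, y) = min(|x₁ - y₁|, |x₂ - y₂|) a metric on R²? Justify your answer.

No. d fails identity of indiscernibles: take x = (-1, 0) and y = (-1, 6). Then d(x,y) = min(|-1 - (-1)|, |0 - 6|) = min(0, 6) = 0, yet x ≠ y.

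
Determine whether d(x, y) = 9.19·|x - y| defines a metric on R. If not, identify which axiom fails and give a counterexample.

Yes. Since |x - y| is a metric on R and 9.19 > 0, the positive scalar multiple 9.19·|x - y| is also a metric: scaling by a positive constant preserves non-negativity, identity (d=0 ⟺ |x-y|=0 ⟺ x=y), symmetry, and the triangle inequality.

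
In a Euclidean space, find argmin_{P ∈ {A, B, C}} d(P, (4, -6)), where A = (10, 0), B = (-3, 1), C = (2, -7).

Distances: d(A) ≈ 8.4853, d(B) ≈ 9.8995, d(C) ≈ 2.2361. Nearest: C = (2, -7) with distance 2.2361.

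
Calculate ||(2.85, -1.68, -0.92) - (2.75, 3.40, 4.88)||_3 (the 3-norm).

(Σ|x_i - y_i|^3)^(1/3) = (|2.85 - 2.75|^3 + |-1.68 - 3.4|^3 + |-0.92 - 4.88|^3)^(1/3)
= (0.1^3 + 5.08^3 + 5.8^3)^(1/3) ≈ (0.001 + 131.0965 + 195.112)^(1/3) = (326.2095)^(1/3) ≈ 6.8839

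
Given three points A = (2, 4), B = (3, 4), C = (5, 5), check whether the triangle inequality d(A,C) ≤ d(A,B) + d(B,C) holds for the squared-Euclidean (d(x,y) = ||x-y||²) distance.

d(A,B) = 1² + 0² = 1, d(B,C) = 2² + 1² = 5, d(A,C) = 3² + 1² = 10.
d(A,C) = 10 > 1 + 5 = 6. Triangle inequality is VIOLATED. (Squared-Euclidean is not a metric — this is a counterexample.)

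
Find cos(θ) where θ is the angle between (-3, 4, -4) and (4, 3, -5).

With u = (-3, 4, -4), v = (4, 3, -5):
u·v = (-3)·4 + 4·3 + (-4)·(-5) = (-12) + 12 + 20 = 20.
|u| = √((-3)² + 4² + (-4)²) = √41, |v| = √(4² + 3² + (-5)²) = √50, so |u||v| = √(41·50) = √2050.
cos θ = (u·v)/(|u||v|) = 20/√2050 ≈ 0.4417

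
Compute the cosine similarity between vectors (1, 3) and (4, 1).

With u = (1, 3), v = (4, 1):
u·v = 1·4 + 3·1 = 4 + 3 = 7.
|u| = √(1² + 3²) = √10, |v| = √(4² + 1²) = √17, so |u||v| = √(10·17) = √170.
cos θ = (u·v)/(|u||v|) = 7/√170 ≈ 0.5369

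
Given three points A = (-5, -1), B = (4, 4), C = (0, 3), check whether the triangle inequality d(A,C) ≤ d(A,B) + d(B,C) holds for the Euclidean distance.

d(A,B) = √(9² + 5²) = √106 ≈ 10.2956, d(B,C) = √(4² + 1²) = √17 ≈ 4.1231, d(A,C) = √(5² + 4²) = √41 ≈ 6.4031.
d(A,C) ≈ 6.4031 ≤ 10.2956 + 4.1231 = 14.4187. Triangle inequality is satisfied.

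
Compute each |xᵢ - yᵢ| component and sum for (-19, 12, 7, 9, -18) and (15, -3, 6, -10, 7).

Σ|x_i - y_i| = |-19 - 15| + |12 - (-3)| + |7 - 6| + |9 - (-10)| + |-18 - 7| = 34 + 15 + 1 + 19 + 25 = 94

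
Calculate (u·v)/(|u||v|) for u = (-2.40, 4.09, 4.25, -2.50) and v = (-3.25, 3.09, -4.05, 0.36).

With u = (-2.40, 4.09, 4.25, -2.50), v = (-3.25, 3.09, -4.05, 0.36):
u·v = (-2.4)·(-3.25) + 4.09·3.09 + 4.25·(-4.05) + (-2.5)·0.36 = 7.8 + 12.6381 + (-17.2125) + (-0.9) = 2.3256.
|u| = √((-2.4)² + 4.09² + 4.25² + (-2.5)²) = √(5.76 + 16.7281 + 18.0625 + 6.25) = √46.8006, |v| = √((-3.25)² + 3.09² + (-4.05)² + 0.36²) = √(10.5625 + 9.5481 + 16.4025 + 0.1296) = √36.6427.
cos θ = (u·v)/(|u||v|) = 2.3256/(√46.8006·√36.6427) ≈ 0.0562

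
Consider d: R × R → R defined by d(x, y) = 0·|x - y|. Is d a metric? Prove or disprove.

No. With c = 0, d(x,y) = 0 for all x, y. This fails identity of indiscernibles: d(7, 11) = 0 but 7 ≠ 11.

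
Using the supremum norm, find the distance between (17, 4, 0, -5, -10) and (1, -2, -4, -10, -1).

max(|x_i - y_i|) = max(|17 - 1|, |4 - (-2)|, |0 - (-4)|, |-5 - (-10)|, |-10 - (-1)|) = max(16, 6, 4, 5, 9) = 16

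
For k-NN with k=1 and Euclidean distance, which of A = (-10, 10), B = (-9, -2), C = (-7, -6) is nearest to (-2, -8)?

Distances: d(A) ≈ 19.6977, d(B) ≈ 9.2195, d(C) ≈ 5.3852. Nearest: C = (-7, -6) with distance 5.3852.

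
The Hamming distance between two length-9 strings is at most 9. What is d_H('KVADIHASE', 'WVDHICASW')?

Differing positions: 1, 3, 4, 6, 9. Hamming distance = 5. The maximum possible Hamming distance for length-9 strings is 9, so d_H/9 = 5/9 ≈ 0.5556.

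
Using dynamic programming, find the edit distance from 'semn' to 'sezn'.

Let D[i][j] be the edit distance between the first i characters of 'semn' and the first j characters of 'sezn', with D[i][0] = i, D[0][j] = j, and D[i][j] = D[i-1][j-1] if the characters match, else 1 + min(D[i-1][j], D[i][j-1], D[i-1][j-1]). Filling the table (rows: prefixes of 'semn', columns: prefixes of 'sezn'):
     ε  s  e  z  n
  ε  0  1  2  3  4
  s  1  0  1  2  3
  e  2  1  0  1  2
  m  3  2  1  1  2
  n  4  3  2  2  1
The bottom-right entry gives D[4][4] = 1, so no sequence of fewer than 1 edit works. Backtracking through the table gives one optimal edit sequence (1 edit):
  semn → sezn (sub m→z @3)
Edit distance = 1.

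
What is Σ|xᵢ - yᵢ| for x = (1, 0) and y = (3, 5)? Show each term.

Σ|x_i - y_i| = |1 - 3| + |0 - 5| = 2 + 5 = 7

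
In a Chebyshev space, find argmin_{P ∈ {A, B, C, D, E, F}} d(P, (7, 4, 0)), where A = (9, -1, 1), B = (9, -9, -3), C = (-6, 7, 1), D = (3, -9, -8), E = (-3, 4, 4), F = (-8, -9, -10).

Distances: d(A) = 5, d(B) = 13, d(C) = 13, d(D) = 13, d(E) = 10, d(F) = 15. Nearest: A = (9, -1, 1) with distance 5.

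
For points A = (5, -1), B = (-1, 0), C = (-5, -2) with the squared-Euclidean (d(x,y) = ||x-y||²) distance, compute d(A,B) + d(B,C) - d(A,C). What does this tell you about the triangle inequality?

d(A,B) = 6² + 1² = 37, d(B,C) = 4² + 2² = 20, d(A,C) = 10² + 1² = 101.
d(A,B) + d(B,C) - d(A,C) = 37 + 20 - 101 = 57 - 101 = -44. This is < 0, so the triangle inequality FAILS for these points (squared-Euclidean is not a metric).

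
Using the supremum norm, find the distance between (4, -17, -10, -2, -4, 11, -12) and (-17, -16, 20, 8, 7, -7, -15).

max(|x_i - y_i|) = max(|4 - (-17)|, |-17 - (-16)|, |-10 - 20|, |-2 - 8|, |-4 - 7|, |11 - (-7)|, |-12 - (-15)|) = max(21, 1, 30, 10, 11, 18, 3) = 30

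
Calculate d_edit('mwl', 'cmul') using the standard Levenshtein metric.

Let D[i][j] be the edit distance between the first i characters of 'mwl' and the first j characters of 'cmul', with D[i][0] = i, D[0][j] = j, and D[i][j] = D[i-1][j-1] if the characters match, else 1 + min(D[i-1][j], D[i][j-1], D[i-1][j-1]). Filling the table (rows: prefixes of 'mwl', columns: prefixes of 'cmul'):
     ε  c  m  u  l
  ε  0  1  2  3  4
  m  1  1  1  2  3
  w  2  2  2  2  3
  l  3  3  3  3  2
The bottom-right entry gives D[3][4] = 2, so no sequence of fewer than 2 edits works. Backtracking through the table gives one optimal edit sequence (2 edits):
  mwl → cmwl (ins c @1)
  cmwl → cmul (sub w→u @3)
Edit distance = 2.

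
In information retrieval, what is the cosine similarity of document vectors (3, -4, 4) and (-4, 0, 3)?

With u = (3, -4, 4), v = (-4, 0, 3):
u·v = 3·(-4) + (-4)·0 + 4·3 = (-12) + 0 + 12 = 0.
|u| = √(3² + (-4)² + 4²) = √41, |v| = √((-4)² + 0² + 3²) = √25, so |u||v| = √(41·25) = √1025.
cos θ = (u·v)/(|u||v|) = 0/√1025 = 0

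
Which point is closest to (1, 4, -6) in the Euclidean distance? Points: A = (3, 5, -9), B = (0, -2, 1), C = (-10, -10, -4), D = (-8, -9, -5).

Distances: d(A) ≈ 3.7417, d(B) ≈ 9.2736, d(C) ≈ 17.9165, d(D) ≈ 15.843. Nearest: A = (3, 5, -9) with distance 3.7417.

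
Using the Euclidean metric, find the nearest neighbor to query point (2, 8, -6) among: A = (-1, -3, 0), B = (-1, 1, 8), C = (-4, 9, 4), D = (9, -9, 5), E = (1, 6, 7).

Distances: d(A) ≈ 12.8841, d(B) ≈ 15.9374, d(C) ≈ 11.7047, d(D) ≈ 21.4243, d(E) ≈ 13.1909. Nearest: C = (-4, 9, 4) with distance 11.7047.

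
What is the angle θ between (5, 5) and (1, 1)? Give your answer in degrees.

With u = (5, 5), v = (1, 1):
u·v = 5·1 + 5·1 = 5 + 5 = 10.
|u| = √(5² + 5²) = √50, |v| = √(1² + 1²) = √2, so |u||v| = √(50·2) = √100 = 10.
cos θ = (u·v)/(|u||v|) = 10/10 = 1 (the vectors are parallel, pointing the same way)
θ = arccos(1) = 0°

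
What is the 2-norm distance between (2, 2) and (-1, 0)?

(Σ|x_i - y_i|^2)^(1/2) = (|2 - (-1)|^2 + |2 - 0|^2)^(1/2)
= (3^2 + 2^2)^(1/2) = (9 + 4)^(1/2) = (13)^(1/2) ≈ 3.6056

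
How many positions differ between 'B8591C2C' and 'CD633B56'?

Differing positions: 1, 2, 3, 4, 5, 6, 7, 8. Hamming distance = 8.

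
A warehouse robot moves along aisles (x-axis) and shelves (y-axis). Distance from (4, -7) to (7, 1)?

Σ|x_i - y_i| = |4 - 7| + |-7 - 1| = 3 + 8 = 11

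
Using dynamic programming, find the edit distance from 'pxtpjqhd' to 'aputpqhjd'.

Let D[i][j] be the edit distance between the first i characters of 'pxtpjqhd' and the first j characters of 'aputpqhjd', with D[i][0] = i, D[0][j] = j, and D[i][j] = D[i-1][j-1] if the characters match, else 1 + min(D[i-1][j], D[i][j-1], D[i-1][j-1]). Filling the table (rows: prefixes of 'pxtpjqhd', columns: prefixes of 'aputpqhjd'):
     ε  a  p  u  t  p  q  h  j  d
  ε  0  1  2  3  4  5  6  7  8  9
  p  1  1  1  2  3  4  5  6  7  8
  x  2  2  2  2  3  4  5  6  7  8
  t  3  3  3  3  2  3  4  5  6  7
  p  4  4  3  4  3  2  3  4  5  6
  j  5  5  4  4  4  3  3  4  4  5
  q  6  6  5  5  5  4  3  4  5  5
  h  7  7  6  6  6  5  4  3  4  5
  d  8  8  7  7  7  6  5  4  4  4
The bottom-right entry gives D[8][9] = 4, so no sequence of fewer than 4 edits works. Backtracking through the table gives one optimal edit sequence (4 edits):
  pxtpjqhd → apxtpjqhd (ins a @1)
  apxtpjqhd → aputpjqhd (sub x→u @3)
  aputpjqhd → aputpqhd (del j @6)
  aputpqhd → aputpqhjd (ins j @8)
Edit distance = 4.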